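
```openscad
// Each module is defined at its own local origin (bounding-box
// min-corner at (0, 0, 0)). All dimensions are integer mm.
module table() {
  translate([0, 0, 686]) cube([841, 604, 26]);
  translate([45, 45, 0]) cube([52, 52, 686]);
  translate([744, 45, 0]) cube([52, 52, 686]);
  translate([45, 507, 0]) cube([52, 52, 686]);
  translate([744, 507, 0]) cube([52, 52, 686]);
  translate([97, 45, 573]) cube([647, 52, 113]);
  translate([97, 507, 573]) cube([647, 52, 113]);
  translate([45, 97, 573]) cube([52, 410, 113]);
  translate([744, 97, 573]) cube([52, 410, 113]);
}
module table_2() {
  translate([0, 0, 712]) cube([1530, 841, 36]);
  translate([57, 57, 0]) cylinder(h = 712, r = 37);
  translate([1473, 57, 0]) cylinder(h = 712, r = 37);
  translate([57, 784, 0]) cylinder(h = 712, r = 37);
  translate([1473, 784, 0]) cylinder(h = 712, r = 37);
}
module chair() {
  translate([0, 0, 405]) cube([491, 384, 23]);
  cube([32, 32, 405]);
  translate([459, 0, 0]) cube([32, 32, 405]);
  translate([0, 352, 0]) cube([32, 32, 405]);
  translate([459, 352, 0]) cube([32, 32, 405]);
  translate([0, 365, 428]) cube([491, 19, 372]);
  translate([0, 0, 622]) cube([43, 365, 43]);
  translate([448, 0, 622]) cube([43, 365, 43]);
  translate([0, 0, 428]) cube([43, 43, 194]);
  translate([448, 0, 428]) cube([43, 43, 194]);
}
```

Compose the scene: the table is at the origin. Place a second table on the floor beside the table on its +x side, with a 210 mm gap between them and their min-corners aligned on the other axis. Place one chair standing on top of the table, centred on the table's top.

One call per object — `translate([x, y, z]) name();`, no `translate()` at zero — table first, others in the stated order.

table();
translate([1051, 0, 0]) table_2();
translate([175, 110, 712]) chair();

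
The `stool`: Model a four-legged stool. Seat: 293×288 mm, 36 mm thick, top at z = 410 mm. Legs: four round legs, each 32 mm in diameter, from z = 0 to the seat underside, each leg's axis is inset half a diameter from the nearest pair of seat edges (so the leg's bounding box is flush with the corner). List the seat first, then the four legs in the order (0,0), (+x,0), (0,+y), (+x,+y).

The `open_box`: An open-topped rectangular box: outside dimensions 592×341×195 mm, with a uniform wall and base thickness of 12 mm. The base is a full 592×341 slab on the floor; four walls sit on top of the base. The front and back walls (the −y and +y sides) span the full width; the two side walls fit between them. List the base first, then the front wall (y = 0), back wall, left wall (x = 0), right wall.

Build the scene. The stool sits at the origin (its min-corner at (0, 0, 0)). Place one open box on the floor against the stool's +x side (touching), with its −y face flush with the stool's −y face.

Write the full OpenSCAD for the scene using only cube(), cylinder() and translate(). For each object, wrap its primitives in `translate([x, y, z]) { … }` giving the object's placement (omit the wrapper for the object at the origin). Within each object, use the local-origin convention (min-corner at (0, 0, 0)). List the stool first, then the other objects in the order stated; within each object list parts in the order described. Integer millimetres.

translate([0, 0, 374]) cube([293, 288, 36]);
translate([16, 16, 0]) cylinder(h = 374, r = 16);
translate([277, 16, 0]) cylinder(h = 374, r = 16);
translate([16, 272, 0]) cylinder(h = 374, r = 16);
translate([277, 272, 0]) cylinder(h = 374, r = 16);
translate([293, 0, 0]) {
  cube([592, 341, 12]);
  translate([0, 0, 12]) cube([592, 12, 183]);
  translate([0, 329, 12]) cube([592, 12, 183]);
  translate([0, 12, 12]) cube([12, 317, 183]);
  translate([580, 12, 12]) cube([12, 317, 183]);
}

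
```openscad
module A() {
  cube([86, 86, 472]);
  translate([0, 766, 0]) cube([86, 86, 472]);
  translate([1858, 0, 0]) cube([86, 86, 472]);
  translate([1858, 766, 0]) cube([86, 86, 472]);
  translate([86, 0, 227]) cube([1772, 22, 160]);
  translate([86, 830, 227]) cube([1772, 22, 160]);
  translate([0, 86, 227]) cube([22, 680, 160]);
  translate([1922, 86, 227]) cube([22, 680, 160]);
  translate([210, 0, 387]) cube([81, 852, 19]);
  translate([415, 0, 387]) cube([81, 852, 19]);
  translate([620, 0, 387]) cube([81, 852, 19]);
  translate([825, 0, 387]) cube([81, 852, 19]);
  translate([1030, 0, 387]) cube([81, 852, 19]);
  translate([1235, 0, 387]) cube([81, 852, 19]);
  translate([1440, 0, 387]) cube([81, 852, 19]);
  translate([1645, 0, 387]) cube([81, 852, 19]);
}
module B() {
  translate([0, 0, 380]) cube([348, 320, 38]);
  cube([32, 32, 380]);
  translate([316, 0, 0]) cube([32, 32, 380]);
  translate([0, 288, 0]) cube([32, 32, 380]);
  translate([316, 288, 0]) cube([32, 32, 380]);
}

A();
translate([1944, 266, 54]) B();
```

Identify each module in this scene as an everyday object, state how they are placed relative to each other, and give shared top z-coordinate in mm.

Both tops at z = 472 mm.

A is a bed frame. B is a stool. The stool is beside the bed frame with their tops flush at z = 472. The shared top z-coordinate is 472 mm.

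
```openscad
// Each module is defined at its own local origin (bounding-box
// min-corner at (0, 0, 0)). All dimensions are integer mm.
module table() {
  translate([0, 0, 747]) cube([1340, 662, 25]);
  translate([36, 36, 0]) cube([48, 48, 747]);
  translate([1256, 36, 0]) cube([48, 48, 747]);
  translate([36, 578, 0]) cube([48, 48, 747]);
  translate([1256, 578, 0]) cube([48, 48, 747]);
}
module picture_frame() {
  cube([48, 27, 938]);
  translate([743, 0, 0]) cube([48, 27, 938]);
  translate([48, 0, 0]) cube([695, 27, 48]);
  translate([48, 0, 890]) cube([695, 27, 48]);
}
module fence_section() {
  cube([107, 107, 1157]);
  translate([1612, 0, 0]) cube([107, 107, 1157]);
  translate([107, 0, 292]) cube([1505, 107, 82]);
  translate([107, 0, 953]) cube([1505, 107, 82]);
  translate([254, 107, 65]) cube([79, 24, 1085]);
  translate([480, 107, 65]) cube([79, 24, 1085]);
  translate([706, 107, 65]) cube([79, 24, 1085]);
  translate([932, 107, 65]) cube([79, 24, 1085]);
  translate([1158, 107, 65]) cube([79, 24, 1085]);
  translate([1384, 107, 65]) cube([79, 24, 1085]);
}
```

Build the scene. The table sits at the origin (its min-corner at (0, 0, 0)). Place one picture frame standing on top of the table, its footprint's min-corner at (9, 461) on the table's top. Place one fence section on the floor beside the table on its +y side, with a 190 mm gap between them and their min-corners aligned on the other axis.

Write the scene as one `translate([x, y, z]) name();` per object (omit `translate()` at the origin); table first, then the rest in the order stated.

table();
translate([9, 461, 772]) picture_frame();
translate([0, 852, 0]) fence_section();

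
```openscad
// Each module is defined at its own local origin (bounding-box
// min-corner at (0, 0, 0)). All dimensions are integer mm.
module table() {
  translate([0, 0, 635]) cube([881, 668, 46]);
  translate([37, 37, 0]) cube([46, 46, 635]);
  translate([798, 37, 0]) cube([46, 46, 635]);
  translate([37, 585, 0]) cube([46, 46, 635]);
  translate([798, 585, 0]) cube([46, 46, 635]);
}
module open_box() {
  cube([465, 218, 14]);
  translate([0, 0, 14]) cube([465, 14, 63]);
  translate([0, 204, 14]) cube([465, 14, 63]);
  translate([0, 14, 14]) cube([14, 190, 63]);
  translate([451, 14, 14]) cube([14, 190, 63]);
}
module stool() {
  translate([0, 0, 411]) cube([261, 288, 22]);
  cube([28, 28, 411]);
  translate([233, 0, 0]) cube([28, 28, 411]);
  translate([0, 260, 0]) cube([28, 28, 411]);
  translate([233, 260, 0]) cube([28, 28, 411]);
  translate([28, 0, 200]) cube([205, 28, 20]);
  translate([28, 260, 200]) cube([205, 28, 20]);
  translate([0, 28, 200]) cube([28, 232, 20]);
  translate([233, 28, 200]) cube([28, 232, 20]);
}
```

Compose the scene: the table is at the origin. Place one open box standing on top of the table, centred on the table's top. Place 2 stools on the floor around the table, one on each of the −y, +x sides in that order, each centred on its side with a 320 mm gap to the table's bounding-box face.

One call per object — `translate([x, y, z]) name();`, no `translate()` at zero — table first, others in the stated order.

table();
translate([208, 225, 681]) open_box();
translate([310, -608, 0]) stool();
translate([1201, 190, 0]) stool();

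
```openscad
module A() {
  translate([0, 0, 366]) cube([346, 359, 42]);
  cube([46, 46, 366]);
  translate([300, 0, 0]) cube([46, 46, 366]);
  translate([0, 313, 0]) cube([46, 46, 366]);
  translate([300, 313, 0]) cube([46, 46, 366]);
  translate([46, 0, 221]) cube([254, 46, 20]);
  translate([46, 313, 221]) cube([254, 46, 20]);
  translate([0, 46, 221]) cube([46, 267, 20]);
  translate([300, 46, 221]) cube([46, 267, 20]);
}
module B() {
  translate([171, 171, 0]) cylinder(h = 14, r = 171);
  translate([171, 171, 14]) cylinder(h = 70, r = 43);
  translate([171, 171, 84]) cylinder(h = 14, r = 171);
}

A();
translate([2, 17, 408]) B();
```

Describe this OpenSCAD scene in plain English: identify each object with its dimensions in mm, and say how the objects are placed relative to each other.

A is a four-legged stool. The seat is a 346×359×42 mm slab whose top surface is at z = 408 mm; four square legs, each 46×46 mm in cross-section, run from the floor (z = 0) to the underside of the seat, each flush with a corner of the seat. Four stretchers, 46 mm wide and 20 mm tall, connect adjacent legs with their undersides at z = 221 mm, each running between the inner faces of the legs it joins and aligned with the legs' outer faces on the other axis.

B is a spool: two coaxial disc flanges of radius 171 mm and thickness 14 mm, joined by a core cylinder of radius 43 mm and height 70 mm. The lower flange rests on z = 0 and the three cylinders share a vertical axis.

The spool is on top of the stool.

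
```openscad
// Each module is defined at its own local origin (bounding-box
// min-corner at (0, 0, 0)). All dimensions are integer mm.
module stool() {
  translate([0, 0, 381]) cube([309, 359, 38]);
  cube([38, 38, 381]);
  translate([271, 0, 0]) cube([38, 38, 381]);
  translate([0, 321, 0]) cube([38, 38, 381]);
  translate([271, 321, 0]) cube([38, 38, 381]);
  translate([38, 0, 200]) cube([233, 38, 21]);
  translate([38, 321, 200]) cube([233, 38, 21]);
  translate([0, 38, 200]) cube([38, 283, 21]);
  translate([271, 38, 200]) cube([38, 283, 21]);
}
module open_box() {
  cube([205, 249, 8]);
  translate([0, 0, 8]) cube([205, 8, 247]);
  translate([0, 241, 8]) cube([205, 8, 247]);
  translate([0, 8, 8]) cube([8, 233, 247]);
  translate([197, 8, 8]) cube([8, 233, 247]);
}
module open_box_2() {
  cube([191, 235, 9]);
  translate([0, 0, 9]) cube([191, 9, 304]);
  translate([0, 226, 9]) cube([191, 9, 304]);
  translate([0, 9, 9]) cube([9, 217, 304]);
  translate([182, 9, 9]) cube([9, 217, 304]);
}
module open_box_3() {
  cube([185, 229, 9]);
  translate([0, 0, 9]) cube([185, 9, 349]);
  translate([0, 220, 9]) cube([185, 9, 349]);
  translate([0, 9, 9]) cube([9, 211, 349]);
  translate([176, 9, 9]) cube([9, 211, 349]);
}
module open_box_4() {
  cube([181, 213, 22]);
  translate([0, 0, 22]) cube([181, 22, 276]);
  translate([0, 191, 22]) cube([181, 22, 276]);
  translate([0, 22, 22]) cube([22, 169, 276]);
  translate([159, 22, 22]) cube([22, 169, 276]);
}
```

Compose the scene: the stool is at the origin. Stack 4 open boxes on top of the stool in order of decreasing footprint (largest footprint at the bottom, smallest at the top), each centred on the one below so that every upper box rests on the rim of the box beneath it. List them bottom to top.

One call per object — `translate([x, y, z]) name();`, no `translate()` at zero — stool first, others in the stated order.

stool();
translate([52, 55, 419]) open_box();
translate([59, 62, 674]) open_box_2();
translate([62, 65, 987]) open_box_3();
translate([64, 73, 1345]) open_box_4();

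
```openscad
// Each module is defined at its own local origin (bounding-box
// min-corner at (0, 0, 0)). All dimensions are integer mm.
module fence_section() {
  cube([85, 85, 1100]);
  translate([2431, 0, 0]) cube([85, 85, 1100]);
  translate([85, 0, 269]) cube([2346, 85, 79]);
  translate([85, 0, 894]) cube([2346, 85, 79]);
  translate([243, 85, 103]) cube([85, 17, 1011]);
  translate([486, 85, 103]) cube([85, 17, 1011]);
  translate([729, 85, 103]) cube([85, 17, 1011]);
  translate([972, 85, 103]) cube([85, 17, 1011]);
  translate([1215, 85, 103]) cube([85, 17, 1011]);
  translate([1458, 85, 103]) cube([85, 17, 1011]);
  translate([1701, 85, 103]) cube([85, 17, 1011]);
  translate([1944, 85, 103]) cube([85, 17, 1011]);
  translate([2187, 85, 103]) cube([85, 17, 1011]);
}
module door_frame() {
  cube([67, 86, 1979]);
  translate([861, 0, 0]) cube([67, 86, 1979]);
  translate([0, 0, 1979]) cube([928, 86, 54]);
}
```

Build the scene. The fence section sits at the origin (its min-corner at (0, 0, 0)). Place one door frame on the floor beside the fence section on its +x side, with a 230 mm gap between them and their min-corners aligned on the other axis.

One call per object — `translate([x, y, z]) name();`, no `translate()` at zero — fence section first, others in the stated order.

fence_section();
translate([2746, 0, 0]) door_frame();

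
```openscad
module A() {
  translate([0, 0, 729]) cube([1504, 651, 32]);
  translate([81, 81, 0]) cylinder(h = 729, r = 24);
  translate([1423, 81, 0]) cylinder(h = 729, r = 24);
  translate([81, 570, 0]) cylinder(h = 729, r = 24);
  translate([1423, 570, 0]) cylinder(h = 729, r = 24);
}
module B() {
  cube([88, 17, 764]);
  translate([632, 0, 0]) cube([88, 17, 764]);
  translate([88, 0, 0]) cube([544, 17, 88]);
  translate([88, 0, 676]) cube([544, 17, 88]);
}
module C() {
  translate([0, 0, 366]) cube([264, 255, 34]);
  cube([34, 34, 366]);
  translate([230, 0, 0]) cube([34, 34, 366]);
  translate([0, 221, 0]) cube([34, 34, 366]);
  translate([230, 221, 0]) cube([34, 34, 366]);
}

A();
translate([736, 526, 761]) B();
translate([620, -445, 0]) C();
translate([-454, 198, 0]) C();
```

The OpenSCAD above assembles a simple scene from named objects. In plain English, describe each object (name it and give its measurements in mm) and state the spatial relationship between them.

A is a rectangular dining table. The top is 1504×651×32 mm with its upper surface at z = 761 mm. It stands on four round legs of 48 mm diameter, each leg's bounding box inset 57 mm from the nearest pair of top edges, running from the floor to the underside of the top.

B is a picture frame with a 544×588 mm rectangular opening (x by z) and a uniform 88 mm border on every side. Frame depth is 17 mm along y. It is built from two vertical stiles running the full outside height and two horizontal rails spanning the gap between the stiles.

C is a four-legged stool. The seat is a 264×255×34 mm slab whose top surface is at z = 400 mm; four square legs, each 34×34 mm in cross-section, run from the floor (z = 0) to the underside of the seat, each flush with a corner of the seat.

The picture frame is on top of the table. Two stools sit around the table at the −y, −x sides.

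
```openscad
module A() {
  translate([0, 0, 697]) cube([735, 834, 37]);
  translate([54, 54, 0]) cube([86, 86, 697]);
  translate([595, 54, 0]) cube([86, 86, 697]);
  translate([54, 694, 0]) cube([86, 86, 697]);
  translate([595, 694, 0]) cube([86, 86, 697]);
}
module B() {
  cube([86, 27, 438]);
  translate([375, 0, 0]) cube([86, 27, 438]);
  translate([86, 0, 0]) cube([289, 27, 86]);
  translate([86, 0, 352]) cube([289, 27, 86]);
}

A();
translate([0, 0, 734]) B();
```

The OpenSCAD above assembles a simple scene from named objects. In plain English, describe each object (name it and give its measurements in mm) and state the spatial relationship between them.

A is a table: top 735 mm (x) × 834 mm (y), 37 mm thick, upper face at z = 734 mm, on four 86×86 mm square legs, each inset 54 mm from the nearest pair of top edges, running from z = 0 to the bottom of the top.

B is a picture frame with a 289×266 mm rectangular opening (x by z) and a uniform 86 mm border on every side. Frame depth is 27 mm along y. It is built from two vertical stiles running the full outside height and two horizontal rails spanning the gap between the stiles.

The picture frame is on top of the table.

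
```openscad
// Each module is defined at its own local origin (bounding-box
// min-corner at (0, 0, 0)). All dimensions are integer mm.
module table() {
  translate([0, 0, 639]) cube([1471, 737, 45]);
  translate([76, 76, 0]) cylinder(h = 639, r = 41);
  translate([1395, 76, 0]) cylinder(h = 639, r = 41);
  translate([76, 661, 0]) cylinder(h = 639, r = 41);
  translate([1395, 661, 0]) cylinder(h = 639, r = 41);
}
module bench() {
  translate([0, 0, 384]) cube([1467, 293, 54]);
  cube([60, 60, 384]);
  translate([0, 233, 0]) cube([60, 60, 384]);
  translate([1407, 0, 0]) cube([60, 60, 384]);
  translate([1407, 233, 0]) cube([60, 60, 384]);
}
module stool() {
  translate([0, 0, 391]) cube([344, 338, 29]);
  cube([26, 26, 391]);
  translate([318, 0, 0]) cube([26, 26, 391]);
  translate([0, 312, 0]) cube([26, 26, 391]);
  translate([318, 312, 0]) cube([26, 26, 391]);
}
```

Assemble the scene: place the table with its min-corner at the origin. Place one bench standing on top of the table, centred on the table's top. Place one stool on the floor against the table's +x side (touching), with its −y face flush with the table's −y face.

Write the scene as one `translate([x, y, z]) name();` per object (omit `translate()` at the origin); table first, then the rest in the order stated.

table();
translate([2, 222, 684]) bench();
translate([1471, 0, 0]) stool();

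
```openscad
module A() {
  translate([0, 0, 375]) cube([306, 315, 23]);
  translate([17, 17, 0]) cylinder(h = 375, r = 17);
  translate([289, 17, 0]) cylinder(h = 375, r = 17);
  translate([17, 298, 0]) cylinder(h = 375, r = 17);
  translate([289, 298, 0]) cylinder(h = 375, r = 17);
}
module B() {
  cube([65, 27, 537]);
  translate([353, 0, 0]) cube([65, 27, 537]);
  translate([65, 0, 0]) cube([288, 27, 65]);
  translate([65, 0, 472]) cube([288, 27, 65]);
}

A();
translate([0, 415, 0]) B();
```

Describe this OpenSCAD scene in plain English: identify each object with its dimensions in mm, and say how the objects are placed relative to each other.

A is a four-legged stool. The seat is 306×315 mm, 23 mm thick, top at z = 398 mm. It stands on four round legs, each 34 mm in diameter, from z = 0 to the seat underside, each leg's axis is inset half a diameter from the nearest pair of seat edges (so the leg's bounding box is flush with the corner).

B is a picture frame with a 288×407 mm rectangular opening (x by z) and a uniform 65 mm border on every side. Frame depth is 27 mm along y. It is built from two vertical stiles running the full outside height and two horizontal rails spanning the gap between the stiles.

The picture frame is on the floor beside the stool on its +y side.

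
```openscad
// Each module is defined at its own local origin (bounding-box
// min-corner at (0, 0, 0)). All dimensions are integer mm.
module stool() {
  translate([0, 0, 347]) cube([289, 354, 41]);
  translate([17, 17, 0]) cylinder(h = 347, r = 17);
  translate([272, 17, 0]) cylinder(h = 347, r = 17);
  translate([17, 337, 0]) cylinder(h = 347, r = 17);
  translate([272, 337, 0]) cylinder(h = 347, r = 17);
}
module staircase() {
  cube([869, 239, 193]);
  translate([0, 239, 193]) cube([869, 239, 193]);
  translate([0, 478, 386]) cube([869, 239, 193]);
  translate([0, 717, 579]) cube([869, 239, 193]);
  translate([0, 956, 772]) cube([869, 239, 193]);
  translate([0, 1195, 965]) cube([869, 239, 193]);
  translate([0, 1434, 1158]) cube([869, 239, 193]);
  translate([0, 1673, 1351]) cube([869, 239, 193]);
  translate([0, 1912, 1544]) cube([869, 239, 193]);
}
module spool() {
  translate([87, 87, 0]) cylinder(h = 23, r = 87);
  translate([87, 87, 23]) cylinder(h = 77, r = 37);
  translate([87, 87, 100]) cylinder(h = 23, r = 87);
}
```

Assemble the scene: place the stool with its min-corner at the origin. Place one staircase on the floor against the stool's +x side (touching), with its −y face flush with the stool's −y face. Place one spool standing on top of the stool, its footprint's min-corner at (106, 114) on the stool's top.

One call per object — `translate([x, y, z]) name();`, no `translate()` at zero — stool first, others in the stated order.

stool();
translate([289, 0, 0]) staircase();
translate([106, 114, 388]) spool();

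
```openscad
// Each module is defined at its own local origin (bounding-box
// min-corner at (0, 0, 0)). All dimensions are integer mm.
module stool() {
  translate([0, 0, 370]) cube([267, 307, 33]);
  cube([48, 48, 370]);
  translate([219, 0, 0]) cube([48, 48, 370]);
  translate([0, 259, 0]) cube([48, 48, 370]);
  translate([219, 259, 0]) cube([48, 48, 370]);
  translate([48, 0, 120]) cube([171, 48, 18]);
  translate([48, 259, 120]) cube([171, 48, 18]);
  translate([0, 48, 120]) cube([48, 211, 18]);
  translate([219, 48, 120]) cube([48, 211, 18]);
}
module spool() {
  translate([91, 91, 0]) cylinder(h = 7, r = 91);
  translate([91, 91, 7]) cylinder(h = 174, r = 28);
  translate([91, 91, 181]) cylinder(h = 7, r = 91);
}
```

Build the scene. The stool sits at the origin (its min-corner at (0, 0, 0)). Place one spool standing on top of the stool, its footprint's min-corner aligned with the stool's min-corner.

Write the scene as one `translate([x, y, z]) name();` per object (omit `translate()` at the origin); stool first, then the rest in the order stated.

stool();
translate([0, 0, 403]) spool();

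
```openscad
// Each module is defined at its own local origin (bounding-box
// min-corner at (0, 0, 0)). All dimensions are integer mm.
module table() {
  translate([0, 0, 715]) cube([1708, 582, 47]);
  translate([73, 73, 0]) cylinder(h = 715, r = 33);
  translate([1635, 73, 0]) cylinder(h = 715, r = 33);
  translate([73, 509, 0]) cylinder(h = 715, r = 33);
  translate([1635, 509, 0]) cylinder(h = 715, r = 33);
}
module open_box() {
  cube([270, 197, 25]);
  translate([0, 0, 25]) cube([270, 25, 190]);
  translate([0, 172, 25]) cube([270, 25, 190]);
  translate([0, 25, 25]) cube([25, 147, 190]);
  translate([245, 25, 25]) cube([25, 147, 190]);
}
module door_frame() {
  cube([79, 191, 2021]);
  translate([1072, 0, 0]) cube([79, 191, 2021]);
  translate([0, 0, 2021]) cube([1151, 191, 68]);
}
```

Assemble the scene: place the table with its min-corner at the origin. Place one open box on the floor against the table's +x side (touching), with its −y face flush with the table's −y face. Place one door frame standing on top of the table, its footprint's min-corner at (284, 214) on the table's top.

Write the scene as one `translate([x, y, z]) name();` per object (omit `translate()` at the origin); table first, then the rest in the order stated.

table();
translate([1708, 0, 0]) open_box();
translate([284, 214, 762]) door_frame();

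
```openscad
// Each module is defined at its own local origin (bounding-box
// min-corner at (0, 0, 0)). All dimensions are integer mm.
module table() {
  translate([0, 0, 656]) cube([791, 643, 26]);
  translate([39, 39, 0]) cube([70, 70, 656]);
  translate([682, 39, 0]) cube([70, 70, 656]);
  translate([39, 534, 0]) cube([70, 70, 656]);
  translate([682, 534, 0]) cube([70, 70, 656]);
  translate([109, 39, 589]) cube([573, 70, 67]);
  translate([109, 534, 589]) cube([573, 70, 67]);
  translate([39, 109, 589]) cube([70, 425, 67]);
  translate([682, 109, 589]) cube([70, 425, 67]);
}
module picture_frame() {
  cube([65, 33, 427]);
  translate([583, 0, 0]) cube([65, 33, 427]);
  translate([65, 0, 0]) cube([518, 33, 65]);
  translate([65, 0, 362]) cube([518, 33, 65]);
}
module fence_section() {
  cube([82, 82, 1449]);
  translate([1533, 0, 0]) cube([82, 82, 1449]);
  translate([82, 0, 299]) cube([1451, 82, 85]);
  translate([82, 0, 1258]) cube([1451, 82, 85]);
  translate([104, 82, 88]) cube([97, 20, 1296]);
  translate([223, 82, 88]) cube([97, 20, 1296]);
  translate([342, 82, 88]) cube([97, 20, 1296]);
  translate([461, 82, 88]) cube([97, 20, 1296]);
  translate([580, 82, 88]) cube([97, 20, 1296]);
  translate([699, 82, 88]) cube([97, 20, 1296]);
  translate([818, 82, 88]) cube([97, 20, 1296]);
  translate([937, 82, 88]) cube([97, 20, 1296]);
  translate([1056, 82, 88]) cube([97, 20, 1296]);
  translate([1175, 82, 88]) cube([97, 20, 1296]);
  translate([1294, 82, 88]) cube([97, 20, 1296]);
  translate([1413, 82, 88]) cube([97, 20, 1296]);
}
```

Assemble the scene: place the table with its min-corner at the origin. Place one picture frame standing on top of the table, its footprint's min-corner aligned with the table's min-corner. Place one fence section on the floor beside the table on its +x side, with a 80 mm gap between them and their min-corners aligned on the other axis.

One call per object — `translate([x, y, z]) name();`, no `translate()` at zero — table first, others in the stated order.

table();
translate([0, 0, 682]) picture_frame();
translate([871, 0, 0]) fence_section();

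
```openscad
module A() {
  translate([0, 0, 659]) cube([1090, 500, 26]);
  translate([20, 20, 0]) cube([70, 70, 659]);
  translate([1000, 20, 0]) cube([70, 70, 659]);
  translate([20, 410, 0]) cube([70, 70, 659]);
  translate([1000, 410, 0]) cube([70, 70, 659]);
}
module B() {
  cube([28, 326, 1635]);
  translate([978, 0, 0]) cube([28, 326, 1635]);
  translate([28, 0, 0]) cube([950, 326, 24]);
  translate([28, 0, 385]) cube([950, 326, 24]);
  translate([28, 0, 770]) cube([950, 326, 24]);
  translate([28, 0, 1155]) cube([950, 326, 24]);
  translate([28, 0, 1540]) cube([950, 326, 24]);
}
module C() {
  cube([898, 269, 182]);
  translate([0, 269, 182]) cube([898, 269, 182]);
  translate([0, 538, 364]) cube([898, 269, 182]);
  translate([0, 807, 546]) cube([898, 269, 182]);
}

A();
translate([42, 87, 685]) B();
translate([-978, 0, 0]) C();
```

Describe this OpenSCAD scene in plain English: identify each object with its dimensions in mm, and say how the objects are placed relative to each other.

A is a table: top 1090 mm (x) × 500 mm (y), 26 mm thick, upper face at z = 685 mm, on four 70×70 mm square legs, each inset 20 mm from the nearest pair of top edges, running from z = 0 to the bottom of the top.

B is an open bookshelf. Two side panels, each 28 mm thick, 326 mm deep and 1635 mm tall, stand 1006 mm apart (outside-to-outside). Between them sit 5 shelves, each 24 mm thick and 326 mm deep, spanning the full gap between the sides. The bottom shelf rests on the floor (its underside at z = 0) and the clear gap between one shelf's top and the next shelf's underside is 361 mm.

C is a straight staircase of 4 solid steps. Each step is 898 mm wide (x), 269 mm deep (y, the going) and 182 mm tall (the rise). The first step rests on the floor; each subsequent step sits one going further in +y and one rise higher in +z, directly behind and above the previous step with no overlap.

The bookshelf is on top of the table, centred. The staircase is on the floor beside the table on its −x side.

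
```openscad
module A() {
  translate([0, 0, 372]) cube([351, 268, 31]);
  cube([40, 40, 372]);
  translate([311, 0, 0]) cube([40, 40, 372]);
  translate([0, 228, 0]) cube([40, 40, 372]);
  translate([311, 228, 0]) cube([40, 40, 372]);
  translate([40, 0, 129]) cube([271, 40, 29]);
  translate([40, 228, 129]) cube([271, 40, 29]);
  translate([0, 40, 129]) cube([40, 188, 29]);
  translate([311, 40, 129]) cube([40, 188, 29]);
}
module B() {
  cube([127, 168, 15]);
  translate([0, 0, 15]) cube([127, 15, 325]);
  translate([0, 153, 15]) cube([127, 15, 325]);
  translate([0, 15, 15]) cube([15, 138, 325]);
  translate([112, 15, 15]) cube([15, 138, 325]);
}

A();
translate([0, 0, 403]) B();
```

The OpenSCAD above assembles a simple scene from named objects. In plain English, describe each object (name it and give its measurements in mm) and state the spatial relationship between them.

A is a four-legged stool. The seat is 351×268 mm, 31 mm thick, top at z = 403 mm. It stands on four square legs, each 40×40 mm in cross-section, from z = 0 to the seat underside, each flush with a corner of the seat. Four stretchers, 40 mm wide and 29 mm tall, connect adjacent legs with their undersides at z = 129 mm, each running between the inner faces of the legs it joins and aligned with the legs' outer faces on the other axis.

B is an open-topped rectangular box: outside dimensions 127×168×340 mm, with a uniform wall and base thickness of 15 mm. The base is a full 127×168 slab on the floor; four walls sit on top of the base. The front and back walls (the −y and +y sides) span the full width; the two side walls fit between them.

The open box is on top of the stool.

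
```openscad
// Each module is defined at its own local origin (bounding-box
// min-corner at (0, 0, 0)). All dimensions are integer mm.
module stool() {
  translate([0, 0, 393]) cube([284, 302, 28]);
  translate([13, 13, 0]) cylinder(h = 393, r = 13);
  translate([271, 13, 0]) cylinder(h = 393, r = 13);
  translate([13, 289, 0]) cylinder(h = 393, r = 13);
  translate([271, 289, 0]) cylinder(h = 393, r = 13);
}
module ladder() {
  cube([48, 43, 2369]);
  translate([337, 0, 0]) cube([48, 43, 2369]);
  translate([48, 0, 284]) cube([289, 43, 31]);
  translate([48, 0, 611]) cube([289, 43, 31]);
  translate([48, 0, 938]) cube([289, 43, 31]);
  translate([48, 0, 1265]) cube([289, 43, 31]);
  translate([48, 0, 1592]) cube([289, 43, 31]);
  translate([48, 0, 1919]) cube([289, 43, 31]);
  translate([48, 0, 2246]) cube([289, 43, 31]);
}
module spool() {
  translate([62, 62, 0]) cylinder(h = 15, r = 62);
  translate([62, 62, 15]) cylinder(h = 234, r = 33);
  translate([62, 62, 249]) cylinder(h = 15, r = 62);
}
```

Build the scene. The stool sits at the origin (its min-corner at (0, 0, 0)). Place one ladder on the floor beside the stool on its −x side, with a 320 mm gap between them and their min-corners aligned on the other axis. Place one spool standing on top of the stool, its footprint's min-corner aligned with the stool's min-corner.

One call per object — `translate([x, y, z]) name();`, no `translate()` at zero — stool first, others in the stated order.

stool();
translate([-705, 0, 0]) ladder();
translate([0, 0, 421]) spool();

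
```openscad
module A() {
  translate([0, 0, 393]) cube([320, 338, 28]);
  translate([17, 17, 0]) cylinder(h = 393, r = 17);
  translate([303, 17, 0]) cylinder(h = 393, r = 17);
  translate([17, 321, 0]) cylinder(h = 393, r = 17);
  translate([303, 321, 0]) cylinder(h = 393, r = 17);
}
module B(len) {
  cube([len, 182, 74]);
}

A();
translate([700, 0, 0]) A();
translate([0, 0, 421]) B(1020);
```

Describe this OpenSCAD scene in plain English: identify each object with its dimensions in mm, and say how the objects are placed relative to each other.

A is a simple wooden stool: a rectangular seat 320 mm (x) by 338 mm (y), 28 mm thick, top face at z = 421 mm, on four round legs, each 34 mm in diameter. The legs rest on z = 0, each leg's axis is inset half a diameter from the nearest pair of seat edges (so the leg's bounding box is flush with the corner).

B is a rectangular beam 1020 mm long (x), 182 mm deep (y), 74 mm thick (z).

The beam spans the tops of two stools placed 380 mm apart, resting at z = 421 mm.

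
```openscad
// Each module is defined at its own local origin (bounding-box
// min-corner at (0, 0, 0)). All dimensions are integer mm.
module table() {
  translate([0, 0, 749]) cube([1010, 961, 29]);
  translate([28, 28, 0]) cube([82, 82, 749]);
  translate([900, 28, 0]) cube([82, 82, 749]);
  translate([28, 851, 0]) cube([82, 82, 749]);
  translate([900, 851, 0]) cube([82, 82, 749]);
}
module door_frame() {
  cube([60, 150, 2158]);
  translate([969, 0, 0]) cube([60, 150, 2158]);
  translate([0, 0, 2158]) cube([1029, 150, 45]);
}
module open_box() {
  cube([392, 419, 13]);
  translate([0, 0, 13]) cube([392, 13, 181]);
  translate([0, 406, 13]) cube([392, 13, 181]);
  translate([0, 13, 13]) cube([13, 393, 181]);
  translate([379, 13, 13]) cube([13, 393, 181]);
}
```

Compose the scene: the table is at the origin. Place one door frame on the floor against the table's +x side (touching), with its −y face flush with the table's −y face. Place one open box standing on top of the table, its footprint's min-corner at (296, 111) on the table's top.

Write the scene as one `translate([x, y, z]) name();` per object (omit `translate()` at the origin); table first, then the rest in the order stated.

table();
translate([1010, 0, 0]) door_frame();
translate([296, 111, 778]) open_box();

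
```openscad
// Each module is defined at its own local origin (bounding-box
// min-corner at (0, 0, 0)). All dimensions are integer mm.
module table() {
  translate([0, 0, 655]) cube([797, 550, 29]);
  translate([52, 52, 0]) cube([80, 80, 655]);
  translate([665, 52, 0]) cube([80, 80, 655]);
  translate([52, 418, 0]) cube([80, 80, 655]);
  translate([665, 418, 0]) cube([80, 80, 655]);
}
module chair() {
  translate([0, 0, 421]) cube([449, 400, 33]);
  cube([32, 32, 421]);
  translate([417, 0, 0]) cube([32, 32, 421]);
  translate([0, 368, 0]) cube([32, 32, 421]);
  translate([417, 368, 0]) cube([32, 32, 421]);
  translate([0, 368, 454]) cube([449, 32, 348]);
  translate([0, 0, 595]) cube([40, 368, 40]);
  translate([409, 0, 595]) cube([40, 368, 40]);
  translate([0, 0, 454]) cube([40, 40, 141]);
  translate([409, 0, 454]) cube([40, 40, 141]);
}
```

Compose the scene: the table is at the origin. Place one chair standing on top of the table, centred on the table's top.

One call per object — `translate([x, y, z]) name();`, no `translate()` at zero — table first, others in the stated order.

table();
translate([174, 75, 684]) chair();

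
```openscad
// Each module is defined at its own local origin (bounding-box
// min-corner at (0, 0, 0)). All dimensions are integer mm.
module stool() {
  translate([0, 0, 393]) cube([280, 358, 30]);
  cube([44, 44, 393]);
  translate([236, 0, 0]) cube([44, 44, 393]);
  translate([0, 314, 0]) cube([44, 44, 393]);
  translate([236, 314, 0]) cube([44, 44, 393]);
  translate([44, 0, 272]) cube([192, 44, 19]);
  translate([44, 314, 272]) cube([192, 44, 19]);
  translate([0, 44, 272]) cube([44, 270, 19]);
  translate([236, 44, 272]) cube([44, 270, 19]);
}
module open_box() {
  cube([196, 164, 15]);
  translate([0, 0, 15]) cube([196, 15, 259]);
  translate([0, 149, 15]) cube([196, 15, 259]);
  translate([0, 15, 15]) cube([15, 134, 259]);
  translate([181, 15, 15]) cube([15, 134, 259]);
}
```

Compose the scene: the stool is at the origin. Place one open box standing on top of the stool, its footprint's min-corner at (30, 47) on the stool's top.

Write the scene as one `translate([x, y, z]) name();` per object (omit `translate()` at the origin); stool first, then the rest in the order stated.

stool();
translate([30, 47, 423]) open_box();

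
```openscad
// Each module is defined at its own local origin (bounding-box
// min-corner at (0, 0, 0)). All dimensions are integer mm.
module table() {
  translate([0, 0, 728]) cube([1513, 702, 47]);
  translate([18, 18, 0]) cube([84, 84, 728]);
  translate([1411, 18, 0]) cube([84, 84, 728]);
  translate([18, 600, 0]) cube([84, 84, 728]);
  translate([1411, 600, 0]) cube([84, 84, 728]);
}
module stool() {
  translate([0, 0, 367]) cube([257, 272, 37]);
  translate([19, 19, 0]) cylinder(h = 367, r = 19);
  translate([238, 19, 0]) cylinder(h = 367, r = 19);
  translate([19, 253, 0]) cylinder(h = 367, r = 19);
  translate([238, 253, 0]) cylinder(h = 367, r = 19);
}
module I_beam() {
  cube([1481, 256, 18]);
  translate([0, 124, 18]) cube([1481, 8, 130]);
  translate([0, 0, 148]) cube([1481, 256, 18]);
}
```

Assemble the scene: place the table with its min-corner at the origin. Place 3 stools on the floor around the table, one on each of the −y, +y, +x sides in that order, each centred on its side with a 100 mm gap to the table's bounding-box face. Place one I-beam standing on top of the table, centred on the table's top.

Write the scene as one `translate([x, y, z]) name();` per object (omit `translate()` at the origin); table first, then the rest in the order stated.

table();
translate([628, -372, 0]) stool();
translate([628, 802, 0]) stool();
translate([1613, 215, 0]) stool();
translate([16, 223, 775]) I_beam();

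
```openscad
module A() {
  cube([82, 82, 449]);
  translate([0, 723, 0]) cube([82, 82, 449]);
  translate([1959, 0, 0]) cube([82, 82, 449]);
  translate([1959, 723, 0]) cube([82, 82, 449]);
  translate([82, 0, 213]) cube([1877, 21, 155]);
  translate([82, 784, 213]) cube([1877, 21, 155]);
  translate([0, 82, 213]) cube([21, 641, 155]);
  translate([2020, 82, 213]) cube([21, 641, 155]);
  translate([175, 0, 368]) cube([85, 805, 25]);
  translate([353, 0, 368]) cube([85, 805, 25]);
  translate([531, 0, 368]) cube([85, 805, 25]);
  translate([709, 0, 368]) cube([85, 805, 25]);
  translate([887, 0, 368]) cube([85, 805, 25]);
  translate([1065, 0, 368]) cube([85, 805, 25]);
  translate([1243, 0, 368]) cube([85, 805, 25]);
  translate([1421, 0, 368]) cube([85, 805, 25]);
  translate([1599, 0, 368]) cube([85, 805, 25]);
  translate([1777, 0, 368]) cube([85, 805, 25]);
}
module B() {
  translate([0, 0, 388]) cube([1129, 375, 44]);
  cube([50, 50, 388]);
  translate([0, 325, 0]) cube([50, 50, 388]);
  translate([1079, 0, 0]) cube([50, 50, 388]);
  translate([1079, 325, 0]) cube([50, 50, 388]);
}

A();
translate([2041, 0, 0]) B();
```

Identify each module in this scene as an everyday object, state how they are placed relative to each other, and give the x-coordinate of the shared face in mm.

A is a bed frame. B is a bench. The bench is against the bed frame's +x side, with their −y faces flush. The x-coordinate of the shared face is 2041 mm.

The bed frame's +x face and the bench's −x face are both at x = 2041 mm.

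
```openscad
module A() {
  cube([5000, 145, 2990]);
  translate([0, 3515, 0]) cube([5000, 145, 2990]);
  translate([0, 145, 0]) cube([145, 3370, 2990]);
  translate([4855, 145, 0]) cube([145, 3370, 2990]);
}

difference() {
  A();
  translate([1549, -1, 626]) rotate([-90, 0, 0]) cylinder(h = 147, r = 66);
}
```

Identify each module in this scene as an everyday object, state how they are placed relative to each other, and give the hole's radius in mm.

The subtracted cylinder has r = 66 mm.

A is a house frame. The house frame has a circular hole through its front wall. The hole's radius is 66 mm.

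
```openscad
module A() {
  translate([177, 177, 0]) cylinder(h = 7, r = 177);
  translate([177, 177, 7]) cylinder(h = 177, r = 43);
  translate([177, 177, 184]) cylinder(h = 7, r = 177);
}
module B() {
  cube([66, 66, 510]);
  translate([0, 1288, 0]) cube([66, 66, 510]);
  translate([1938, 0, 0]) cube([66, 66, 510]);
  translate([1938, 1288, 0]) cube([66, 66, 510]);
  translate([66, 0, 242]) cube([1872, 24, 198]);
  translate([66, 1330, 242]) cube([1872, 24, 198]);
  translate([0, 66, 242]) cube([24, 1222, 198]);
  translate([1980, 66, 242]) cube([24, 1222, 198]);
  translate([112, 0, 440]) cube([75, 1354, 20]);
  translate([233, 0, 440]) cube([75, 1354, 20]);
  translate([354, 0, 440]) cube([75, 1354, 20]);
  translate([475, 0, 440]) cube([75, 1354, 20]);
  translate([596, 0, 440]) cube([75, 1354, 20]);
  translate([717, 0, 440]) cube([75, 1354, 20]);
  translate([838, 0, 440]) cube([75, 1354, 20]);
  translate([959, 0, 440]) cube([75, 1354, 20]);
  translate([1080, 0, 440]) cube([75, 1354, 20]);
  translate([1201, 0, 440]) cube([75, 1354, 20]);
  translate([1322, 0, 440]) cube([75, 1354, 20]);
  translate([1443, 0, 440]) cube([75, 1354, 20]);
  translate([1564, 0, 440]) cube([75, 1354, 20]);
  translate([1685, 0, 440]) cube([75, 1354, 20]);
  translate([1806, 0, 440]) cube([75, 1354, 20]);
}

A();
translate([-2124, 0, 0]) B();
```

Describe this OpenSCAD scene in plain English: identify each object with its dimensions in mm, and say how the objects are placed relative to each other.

A is a spool: two coaxial disc flanges of radius 177 mm and thickness 7 mm, joined by a core cylinder of radius 43 mm and height 177 mm. The lower flange rests on z = 0 and the three cylinders share a vertical axis.

B is a bed frame 2004 mm long (x) by 1354 mm wide (y). Four 66×66 mm corner posts, 510 mm tall, at the corners of the footprint. Four rails of 24 mm thickness and 198 mm height run between adjacent posts with their undersides at z = 242 mm, their outer faces flush with the outside of the frame (the two x-running rails run between the posts' inner faces; the two y-running rails run between the posts' inner faces). 15 slats, each 75 mm wide (x) and 20 mm thick, lie across the top of the two x-running rails, running the full 1354 mm width of the frame in y; the slats are evenly spaced along x between the inner faces of the end posts with equal gaps (rounded down to the nearest mm) at the −x end and between each pair — any rounding remainder accumulates at the +x end.

The bed frame is on the floor beside the spool on its −x side.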